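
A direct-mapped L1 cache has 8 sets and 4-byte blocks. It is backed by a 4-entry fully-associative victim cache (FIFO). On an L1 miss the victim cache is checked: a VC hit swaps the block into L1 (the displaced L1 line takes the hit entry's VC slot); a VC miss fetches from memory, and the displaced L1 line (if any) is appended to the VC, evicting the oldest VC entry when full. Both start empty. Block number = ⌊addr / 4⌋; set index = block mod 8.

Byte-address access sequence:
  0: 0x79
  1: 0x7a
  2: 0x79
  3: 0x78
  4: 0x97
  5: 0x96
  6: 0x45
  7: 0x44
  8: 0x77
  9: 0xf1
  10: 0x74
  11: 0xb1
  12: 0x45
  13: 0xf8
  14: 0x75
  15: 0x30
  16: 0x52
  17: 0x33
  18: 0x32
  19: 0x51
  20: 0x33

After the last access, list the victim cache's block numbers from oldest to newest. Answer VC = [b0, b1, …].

VC = [60, 30, 44, 20]

  [0] addr=0x79 blk=30 s=6: MISS | VC []
  [1] addr=0x7a blk=30 s=6: L1-HIT | VC []
  [2] addr=0x79 blk=30 s=6: L1-HIT | VC []
  [3] addr=0x78 blk=30 s=6: L1-HIT | VC []
  [4] addr=0x97 blk=37 s=5: MISS | VC []
  [5] addr=0x96 blk=37 s=5: L1-HIT | VC []
  [6] addr=0x45 blk=17 s=1: MISS | VC []
  [7] addr=0x44 blk=17 s=1: L1-HIT | VC []
  [8] addr=0x77 blk=29 s=5: MISS | VC [37]
  [9] addr=0xf1 blk=60 s=4: MISS | VC [37]
  [10] addr=0x74 blk=29 s=5: L1-HIT | VC [37]
  [11] addr=0xb1 blk=44 s=4: MISS | VC [37, 60]
  [12] addr=0x45 blk=17 s=1: L1-HIT | VC [37, 60]
  [13] addr=0xf8 blk=62 s=6: MISS | VC [37, 60, 30]
  [14] addr=0x75 blk=29 s=5: L1-HIT | VC [37, 60, 30]
  [15] addr=0x30 blk=12 s=4: MISS | VC [37, 60, 30, 44]
  [16] addr=0x52 blk=20 s=4: MISS | VC [60, 30, 44, 12]
  [17] addr=0x33 blk=12 s=4: VC-HIT | VC [60, 30, 44, 20]
  [18] addr=0x32 blk=12 s=4: L1-HIT | VC [60, 30, 44, 20]
  [19] addr=0x51 blk=20 s=4: VC-HIT | VC [60, 30, 44, 12]
  [20] addr=0x33 blk=12 s=4: VC-HIT | VC [60, 30, 44, 20]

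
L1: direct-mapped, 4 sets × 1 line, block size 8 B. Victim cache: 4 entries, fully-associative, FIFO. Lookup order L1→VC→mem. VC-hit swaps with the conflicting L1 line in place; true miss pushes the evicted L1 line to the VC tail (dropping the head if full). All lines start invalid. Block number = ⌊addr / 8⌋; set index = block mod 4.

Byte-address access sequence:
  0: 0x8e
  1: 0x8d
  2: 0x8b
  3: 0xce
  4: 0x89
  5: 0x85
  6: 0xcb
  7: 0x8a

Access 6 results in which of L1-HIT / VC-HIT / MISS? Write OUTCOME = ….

#0 0x8e→b17/s1 MISS; vc=[]
#1 0x8d→b17/s1 L1-HIT; vc=[]
#2 0x8b→b17/s1 L1-HIT; vc=[]
#3 0xce→b25/s1 MISS; vc=[17]
#4 0x89→b17/s1 VC-HIT; vc=[25]
#5 0x85→b16/s0 MISS; vc=[25]
#6 0xcb→b25/s1 VC-HIT; vc=[17]
#7 0x8a→b17/s1 VC-HIT; vc=[25]

OUTCOME = VC-HIT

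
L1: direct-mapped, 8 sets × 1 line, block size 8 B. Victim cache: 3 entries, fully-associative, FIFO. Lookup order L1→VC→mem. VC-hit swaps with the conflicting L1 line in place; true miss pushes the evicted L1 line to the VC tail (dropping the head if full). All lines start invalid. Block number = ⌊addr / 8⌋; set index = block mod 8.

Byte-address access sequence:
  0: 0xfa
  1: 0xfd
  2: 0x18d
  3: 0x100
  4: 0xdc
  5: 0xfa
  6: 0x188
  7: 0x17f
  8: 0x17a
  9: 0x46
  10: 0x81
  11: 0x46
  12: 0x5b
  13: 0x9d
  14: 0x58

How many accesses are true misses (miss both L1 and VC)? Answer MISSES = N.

MISSES = 9

0: 0xfa (blk 31, set 7) → MISS  vc=[]
1: 0xfd (blk 31, set 7) → L1-HIT  vc=[]
2: 0x18d (blk 49, set 1) → MISS  vc=[]
3: 0x100 (blk 32, set 0) → MISS  vc=[]
4: 0xdc (blk 27, set 3) → MISS  vc=[]
5: 0xfa (blk 31, set 7) → L1-HIT  vc=[]
6: 0x188 (blk 49, set 1) → L1-HIT  vc=[]
7: 0x17f (blk 47, set 7) → MISS  vc=[31]
8: 0x17a (blk 47, set 7) → L1-HIT  vc=[31]
9: 0x46 (blk 8, set 0) → MISS  vc=[31, 32]
10: 0x81 (blk 16, set 0) → MISS  vc=[31, 32, 8]
11: 0x46 (blk 8, set 0) → VC-HIT  vc=[31, 32, 16]
12: 0x5b (blk 11, set 3) → MISS  vc=[32, 16, 27]
13: 0x9d (blk 19, set 3) → MISS  vc=[16, 27, 11]
14: 0x58 (blk 11, set 3) → VC-HIT  vc=[16, 27, 19]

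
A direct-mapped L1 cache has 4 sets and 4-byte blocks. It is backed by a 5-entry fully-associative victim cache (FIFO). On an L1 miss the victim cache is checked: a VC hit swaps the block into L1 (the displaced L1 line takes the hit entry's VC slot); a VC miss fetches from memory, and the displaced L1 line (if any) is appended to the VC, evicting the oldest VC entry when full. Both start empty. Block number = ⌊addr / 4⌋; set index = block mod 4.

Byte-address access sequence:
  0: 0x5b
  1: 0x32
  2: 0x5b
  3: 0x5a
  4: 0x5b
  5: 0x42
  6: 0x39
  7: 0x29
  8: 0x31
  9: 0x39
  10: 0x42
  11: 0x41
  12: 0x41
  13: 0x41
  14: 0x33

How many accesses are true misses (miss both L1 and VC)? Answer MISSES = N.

0: 0x5b (blk 22, set 2) → MISS  vc=[]
1: 0x32 (blk 12, set 0) → MISS  vc=[]
2: 0x5b (blk 22, set 2) → L1-HIT  vc=[]
3: 0x5a (blk 22, set 2) → L1-HIT  vc=[]
4: 0x5b (blk 22, set 2) → L1-HIT  vc=[]
5: 0x42 (blk 16, set 0) → MISS  vc=[12]
6: 0x39 (blk 14, set 2) → MISS  vc=[12, 22]
7: 0x29 (blk 10, set 2) → MISS  vc=[12, 22, 14]
8: 0x31 (blk 12, set 0) → VC-HIT  vc=[16, 22, 14]
9: 0x39 (blk 14, set 2) → VC-HIT  vc=[16, 22, 10]
10: 0x42 (blk 16, set 0) → VC-HIT  vc=[12, 22, 10]
11: 0x41 (blk 16, set 0) → L1-HIT  vc=[12, 22, 10]
12: 0x41 (blk 16, set 0) → L1-HIT  vc=[12, 22, 10]
13: 0x41 (blk 16, set 0) → L1-HIT  vc=[12, 22, 10]
14: 0x33 (blk 12, set 0) → VC-HIT  vc=[16, 22, 10]

MISSES = 5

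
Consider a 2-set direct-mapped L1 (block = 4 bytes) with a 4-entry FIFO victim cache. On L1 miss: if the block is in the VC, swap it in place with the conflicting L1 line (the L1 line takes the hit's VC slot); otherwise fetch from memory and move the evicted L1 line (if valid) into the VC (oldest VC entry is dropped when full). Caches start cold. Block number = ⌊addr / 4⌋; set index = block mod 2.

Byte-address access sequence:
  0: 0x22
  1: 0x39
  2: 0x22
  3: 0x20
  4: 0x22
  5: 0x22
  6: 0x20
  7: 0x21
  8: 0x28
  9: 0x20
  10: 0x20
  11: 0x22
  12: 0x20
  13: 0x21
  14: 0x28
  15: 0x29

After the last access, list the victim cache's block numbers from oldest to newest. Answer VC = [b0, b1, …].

VC = [14, 8]

#0 0x22→b8/s0 MISS; vc=[]
#1 0x39→b14/s0 MISS; vc=[8]
#2 0x22→b8/s0 VC-HIT; vc=[14]
#3 0x20→b8/s0 L1-HIT; vc=[14]
#4 0x22→b8/s0 L1-HIT; vc=[14]
#5 0x22→b8/s0 L1-HIT; vc=[14]
#6 0x20→b8/s0 L1-HIT; vc=[14]
#7 0x21→b8/s0 L1-HIT; vc=[14]
#8 0x28→b10/s0 MISS; vc=[14,8]
#9 0x20→b8/s0 VC-HIT; vc=[14,10]
#10 0x20→b8/s0 L1-HIT; vc=[14,10]
#11 0x22→b8/s0 L1-HIT; vc=[14,10]
#12 0x20→b8/s0 L1-HIT; vc=[14,10]
#13 0x21→b8/s0 L1-HIT; vc=[14,10]
#14 0x28→b10/s0 VC-HIT; vc=[14,8]
#15 0x29→b10/s0 L1-HIT; vc=[14,8]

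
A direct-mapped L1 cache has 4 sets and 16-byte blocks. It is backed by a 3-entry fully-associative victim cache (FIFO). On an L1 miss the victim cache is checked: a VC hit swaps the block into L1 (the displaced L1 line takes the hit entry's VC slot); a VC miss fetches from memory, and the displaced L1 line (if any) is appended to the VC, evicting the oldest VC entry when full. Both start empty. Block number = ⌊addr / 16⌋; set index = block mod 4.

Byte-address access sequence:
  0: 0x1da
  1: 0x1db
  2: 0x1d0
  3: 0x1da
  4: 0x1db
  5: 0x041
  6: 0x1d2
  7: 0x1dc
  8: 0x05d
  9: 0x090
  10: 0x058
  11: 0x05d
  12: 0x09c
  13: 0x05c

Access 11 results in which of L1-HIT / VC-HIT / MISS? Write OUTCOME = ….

  [0] addr=0x1da blk=29 s=1: MISS | VC []
  [1] addr=0x1db blk=29 s=1: L1-HIT | VC []
  [2] addr=0x1d0 blk=29 s=1: L1-HIT | VC []
  [3] addr=0x1da blk=29 s=1: L1-HIT | VC []
  [4] addr=0x1db blk=29 s=1: L1-HIT | VC []
  [5] addr=0x41 blk=4 s=0: MISS | VC []
  [6] addr=0x1d2 blk=29 s=1: L1-HIT | VC []
  [7] addr=0x1dc blk=29 s=1: L1-HIT | VC []
  [8] addr=0x5d blk=5 s=1: MISS | VC [29]
  [9] addr=0x90 blk=9 s=1: MISS | VC [29, 5]
  [10] addr=0x58 blk=5 s=1: VC-HIT | VC [29, 9]
  [11] addr=0x5d blk=5 s=1: L1-HIT | VC [29, 9]
  [12] addr=0x9c blk=9 s=1: VC-HIT | VC [29, 5]
  [13] addr=0x5c blk=5 s=1: VC-HIT | VC [29, 9]

OUTCOME = L1-HIT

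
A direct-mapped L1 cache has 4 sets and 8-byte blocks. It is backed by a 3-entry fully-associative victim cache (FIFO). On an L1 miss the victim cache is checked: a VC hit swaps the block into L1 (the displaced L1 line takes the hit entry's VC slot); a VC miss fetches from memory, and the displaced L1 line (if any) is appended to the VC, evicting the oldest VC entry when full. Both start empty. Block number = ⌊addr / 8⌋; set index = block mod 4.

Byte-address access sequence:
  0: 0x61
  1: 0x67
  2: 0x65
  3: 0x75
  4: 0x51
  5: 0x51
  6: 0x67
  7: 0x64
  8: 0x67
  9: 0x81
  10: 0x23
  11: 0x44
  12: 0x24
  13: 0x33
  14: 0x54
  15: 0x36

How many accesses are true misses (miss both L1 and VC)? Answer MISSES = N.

#0 0x61→b12/s0 MISS; vc=[]
#1 0x67→b12/s0 L1-HIT; vc=[]
#2 0x65→b12/s0 L1-HIT; vc=[]
#3 0x75→b14/s2 MISS; vc=[]
#4 0x51→b10/s2 MISS; vc=[14]
#5 0x51→b10/s2 L1-HIT; vc=[14]
#6 0x67→b12/s0 L1-HIT; vc=[14]
#7 0x64→b12/s0 L1-HIT; vc=[14]
#8 0x67→b12/s0 L1-HIT; vc=[14]
#9 0x81→b16/s0 MISS; vc=[14,12]
#10 0x23→b4/s0 MISS; vc=[14,12,16]
#11 0x44→b8/s0 MISS; vc=[12,16,4]
#12 0x24→b4/s0 VC-HIT; vc=[12,16,8]
#13 0x33→b6/s2 MISS; vc=[16,8,10]
#14 0x54→b10/s2 VC-HIT; vc=[16,8,6]
#15 0x36→b6/s2 VC-HIT; vc=[16,8,10]

MISSES = 7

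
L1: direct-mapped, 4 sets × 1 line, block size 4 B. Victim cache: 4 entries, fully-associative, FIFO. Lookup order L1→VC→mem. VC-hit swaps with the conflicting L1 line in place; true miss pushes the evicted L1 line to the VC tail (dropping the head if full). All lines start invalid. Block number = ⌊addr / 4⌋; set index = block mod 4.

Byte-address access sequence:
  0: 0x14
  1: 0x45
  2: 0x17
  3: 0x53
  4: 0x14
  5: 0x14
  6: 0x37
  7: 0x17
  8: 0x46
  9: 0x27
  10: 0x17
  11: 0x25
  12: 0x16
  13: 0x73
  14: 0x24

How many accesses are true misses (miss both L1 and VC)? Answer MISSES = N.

0: 0x14 (blk 5, set 1) → MISS  vc=[]
1: 0x45 (blk 17, set 1) → MISS  vc=[5]
2: 0x17 (blk 5, set 1) → VC-HIT  vc=[17]
3: 0x53 (blk 20, set 0) → MISS  vc=[17]
4: 0x14 (blk 5, set 1) → L1-HIT  vc=[17]
5: 0x14 (blk 5, set 1) → L1-HIT  vc=[17]
6: 0x37 (blk 13, set 1) → MISS  vc=[17, 5]
7: 0x17 (blk 5, set 1) → VC-HIT  vc=[17, 13]
8: 0x46 (blk 17, set 1) → VC-HIT  vc=[5, 13]
9: 0x27 (blk 9, set 1) → MISS  vc=[5, 13, 17]
10: 0x17 (blk 5, set 1) → VC-HIT  vc=[9, 13, 17]
11: 0x25 (blk 9, set 1) → VC-HIT  vc=[5, 13, 17]
12: 0x16 (blk 5, set 1) → VC-HIT  vc=[9, 13, 17]
13: 0x73 (blk 28, set 0) → MISS  vc=[9, 13, 17, 20]
14: 0x24 (blk 9, set 1) → VC-HIT  vc=[5, 13, 17, 20]

MISSES = 6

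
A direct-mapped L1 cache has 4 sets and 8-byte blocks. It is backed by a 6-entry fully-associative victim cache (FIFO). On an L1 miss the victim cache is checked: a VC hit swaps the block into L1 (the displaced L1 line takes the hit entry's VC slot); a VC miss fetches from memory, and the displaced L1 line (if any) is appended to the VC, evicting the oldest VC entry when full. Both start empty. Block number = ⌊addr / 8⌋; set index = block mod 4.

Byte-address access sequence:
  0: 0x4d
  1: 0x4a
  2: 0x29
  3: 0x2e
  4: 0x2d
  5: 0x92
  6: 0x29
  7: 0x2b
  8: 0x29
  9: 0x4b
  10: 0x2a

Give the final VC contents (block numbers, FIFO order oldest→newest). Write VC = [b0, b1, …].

0: 0x4d (blk 9, set 1) → MISS  vc=[]
1: 0x4a (blk 9, set 1) → L1-HIT  vc=[]
2: 0x29 (blk 5, set 1) → MISS  vc=[9]
3: 0x2e (blk 5, set 1) → L1-HIT  vc=[9]
4: 0x2d (blk 5, set 1) → L1-HIT  vc=[9]
5: 0x92 (blk 18, set 2) → MISS  vc=[9]
6: 0x29 (blk 5, set 1) → L1-HIT  vc=[9]
7: 0x2b (blk 5, set 1) → L1-HIT  vc=[9]
8: 0x29 (blk 5, set 1) → L1-HIT  vc=[9]
9: 0x4b (blk 9, set 1) → VC-HIT  vc=[5]
10: 0x2a (blk 5, set 1) → VC-HIT  vc=[9]

VC = [9]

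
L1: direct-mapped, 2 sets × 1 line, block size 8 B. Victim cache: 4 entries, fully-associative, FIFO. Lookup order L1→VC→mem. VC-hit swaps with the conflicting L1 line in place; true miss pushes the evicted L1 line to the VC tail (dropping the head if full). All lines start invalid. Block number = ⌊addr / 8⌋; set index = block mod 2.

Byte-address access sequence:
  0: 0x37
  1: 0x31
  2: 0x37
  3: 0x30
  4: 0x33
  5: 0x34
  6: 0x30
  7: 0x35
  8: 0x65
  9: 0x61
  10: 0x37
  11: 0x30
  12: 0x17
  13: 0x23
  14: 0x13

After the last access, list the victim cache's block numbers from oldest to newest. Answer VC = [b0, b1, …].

VC = [12, 6, 4]

#0 0x37→b6/s0 MISS; vc=[]
#1 0x31→b6/s0 L1-HIT; vc=[]
#2 0x37→b6/s0 L1-HIT; vc=[]
#3 0x30→b6/s0 L1-HIT; vc=[]
#4 0x33→b6/s0 L1-HIT; vc=[]
#5 0x34→b6/s0 L1-HIT; vc=[]
#6 0x30→b6/s0 L1-HIT; vc=[]
#7 0x35→b6/s0 L1-HIT; vc=[]
#8 0x65→b12/s0 MISS; vc=[6]
#9 0x61→b12/s0 L1-HIT; vc=[6]
#10 0x37→b6/s0 VC-HIT; vc=[12]
#11 0x30→b6/s0 L1-HIT; vc=[12]
#12 0x17→b2/s0 MISS; vc=[12,6]
#13 0x23→b4/s0 MISS; vc=[12,6,2]
#14 0x13→b2/s0 VC-HIT; vc=[12,6,4]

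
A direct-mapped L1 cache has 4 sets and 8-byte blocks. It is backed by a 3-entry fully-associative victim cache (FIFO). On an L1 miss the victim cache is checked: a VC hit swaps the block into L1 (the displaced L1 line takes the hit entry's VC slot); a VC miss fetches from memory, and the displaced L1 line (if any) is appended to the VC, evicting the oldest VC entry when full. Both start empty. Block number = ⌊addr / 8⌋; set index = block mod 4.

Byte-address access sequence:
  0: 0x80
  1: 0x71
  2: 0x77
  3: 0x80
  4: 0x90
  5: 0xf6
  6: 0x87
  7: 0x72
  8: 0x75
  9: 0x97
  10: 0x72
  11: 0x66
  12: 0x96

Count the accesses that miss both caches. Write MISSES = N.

#0 0x80→b16/s0 MISS; vc=[]
#1 0x71→b14/s2 MISS; vc=[]
#2 0x77→b14/s2 L1-HIT; vc=[]
#3 0x80→b16/s0 L1-HIT; vc=[]
#4 0x90→b18/s2 MISS; vc=[14]
#5 0xf6→b30/s2 MISS; vc=[14,18]
#6 0x87→b16/s0 L1-HIT; vc=[14,18]
#7 0x72→b14/s2 VC-HIT; vc=[30,18]
#8 0x75→b14/s2 L1-HIT; vc=[30,18]
#9 0x97→b18/s2 VC-HIT; vc=[30,14]
#10 0x72→b14/s2 VC-HIT; vc=[30,18]
#11 0x66→b12/s0 MISS; vc=[30,18,16]
#12 0x96→b18/s2 VC-HIT; vc=[30,14,16]

MISSES = 5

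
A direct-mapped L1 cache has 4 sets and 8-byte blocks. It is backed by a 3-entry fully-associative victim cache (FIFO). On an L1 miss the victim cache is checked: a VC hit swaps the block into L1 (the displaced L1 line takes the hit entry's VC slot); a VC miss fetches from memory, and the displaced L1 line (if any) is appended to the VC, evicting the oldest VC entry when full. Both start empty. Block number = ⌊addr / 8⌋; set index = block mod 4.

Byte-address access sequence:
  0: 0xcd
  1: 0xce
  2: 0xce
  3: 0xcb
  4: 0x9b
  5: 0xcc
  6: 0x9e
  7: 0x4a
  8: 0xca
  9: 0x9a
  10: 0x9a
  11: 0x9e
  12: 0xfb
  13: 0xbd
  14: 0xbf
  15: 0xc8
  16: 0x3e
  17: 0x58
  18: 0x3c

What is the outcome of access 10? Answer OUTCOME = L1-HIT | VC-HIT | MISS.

OUTCOME = L1-HIT

  [0] addr=0xcd blk=25 s=1: MISS | VC []
  [1] addr=0xce blk=25 s=1: L1-HIT | VC []
  [2] addr=0xce blk=25 s=1: L1-HIT | VC []
  [3] addr=0xcb blk=25 s=1: L1-HIT | VC []
  [4] addr=0x9b blk=19 s=3: MISS | VC []
  [5] addr=0xcc blk=25 s=1: L1-HIT | VC []
  [6] addr=0x9e blk=19 s=3: L1-HIT | VC []
  [7] addr=0x4a blk=9 s=1: MISS | VC [25]
  [8] addr=0xca blk=25 s=1: VC-HIT | VC [9]
  [9] addr=0x9a blk=19 s=3: L1-HIT | VC [9]
  [10] addr=0x9a blk=19 s=3: L1-HIT | VC [9]
  [11] addr=0x9e blk=19 s=3: L1-HIT | VC [9]
  [12] addr=0xfb blk=31 s=3: MISS | VC [9, 19]
  [13] addr=0xbd blk=23 s=3: MISS | VC [9, 19, 31]
  [14] addr=0xbf blk=23 s=3: L1-HIT | VC [9, 19, 31]
  [15] addr=0xc8 blk=25 s=1: L1-HIT | VC [9, 19, 31]
  [16] addr=0x3e blk=7 s=3: MISS | VC [19, 31, 23]
  [17] addr=0x58 blk=11 s=3: MISS | VC [31, 23, 7]
  [18] addr=0x3c blk=7 s=3: VC-HIT | VC [31, 23, 11]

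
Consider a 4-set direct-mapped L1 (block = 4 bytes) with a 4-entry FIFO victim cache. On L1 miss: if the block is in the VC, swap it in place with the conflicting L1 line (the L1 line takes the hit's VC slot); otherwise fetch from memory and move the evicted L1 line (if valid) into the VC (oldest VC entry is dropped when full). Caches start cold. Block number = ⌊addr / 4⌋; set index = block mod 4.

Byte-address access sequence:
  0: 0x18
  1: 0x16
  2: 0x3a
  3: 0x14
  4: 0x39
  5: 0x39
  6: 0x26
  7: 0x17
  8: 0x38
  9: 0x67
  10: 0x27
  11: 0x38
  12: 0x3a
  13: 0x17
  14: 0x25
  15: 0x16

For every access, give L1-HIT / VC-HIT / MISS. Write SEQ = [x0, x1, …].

SEQ = [MISS, MISS, MISS, L1-HIT, L1-HIT, L1-HIT, MISS, VC-HIT, L1-HIT, MISS, VC-HIT, L1-HIT, L1-HIT, VC-HIT, VC-HIT, VC-HIT]

  [0] addr=0x18 blk=6 s=2: MISS | VC []
  [1] addr=0x16 blk=5 s=1: MISS | VC []
  [2] addr=0x3a blk=14 s=2: MISS | VC [6]
  [3] addr=0x14 blk=5 s=1: L1-HIT | VC [6]
  [4] addr=0x39 blk=14 s=2: L1-HIT | VC [6]
  [5] addr=0x39 blk=14 s=2: L1-HIT | VC [6]
  [6] addr=0x26 blk=9 s=1: MISS | VC [6, 5]
  [7] addr=0x17 blk=5 s=1: VC-HIT | VC [6, 9]
  [8] addr=0x38 blk=14 s=2: L1-HIT | VC [6, 9]
  [9] addr=0x67 blk=25 s=1: MISS | VC [6, 9, 5]
  [10] addr=0x27 blk=9 s=1: VC-HIT | VC [6, 25, 5]
  [11] addr=0x38 blk=14 s=2: L1-HIT | VC [6, 25, 5]
  [12] addr=0x3a blk=14 s=2: L1-HIT | VC [6, 25, 5]
  [13] addr=0x17 blk=5 s=1: VC-HIT | VC [6, 25, 9]
  [14] addr=0x25 blk=9 s=1: VC-HIT | VC [6, 25, 5]
  [15] addr=0x16 blk=5 s=1: VC-HIT | VC [6, 25, 9]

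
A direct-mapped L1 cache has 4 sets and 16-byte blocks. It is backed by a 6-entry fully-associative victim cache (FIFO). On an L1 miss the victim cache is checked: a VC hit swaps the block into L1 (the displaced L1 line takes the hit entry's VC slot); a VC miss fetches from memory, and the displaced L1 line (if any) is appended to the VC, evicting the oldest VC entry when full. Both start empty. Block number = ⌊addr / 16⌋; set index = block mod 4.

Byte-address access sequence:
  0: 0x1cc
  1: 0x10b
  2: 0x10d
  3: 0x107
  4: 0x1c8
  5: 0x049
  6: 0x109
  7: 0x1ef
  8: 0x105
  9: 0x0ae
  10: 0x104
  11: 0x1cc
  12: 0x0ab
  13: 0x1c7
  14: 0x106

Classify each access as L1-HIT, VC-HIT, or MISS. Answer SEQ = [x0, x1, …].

0: 0x1cc (blk 28, set 0) → MISS  vc=[]
1: 0x10b (blk 16, set 0) → MISS  vc=[28]
2: 0x10d (blk 16, set 0) → L1-HIT  vc=[28]
3: 0x107 (blk 16, set 0) → L1-HIT  vc=[28]
4: 0x1c8 (blk 28, set 0) → VC-HIT  vc=[16]
5: 0x49 (blk 4, set 0) → MISS  vc=[16, 28]
6: 0x109 (blk 16, set 0) → VC-HIT  vc=[4, 28]
7: 0x1ef (blk 30, set 2) → MISS  vc=[4, 28]
8: 0x105 (blk 16, set 0) → L1-HIT  vc=[4, 28]
9: 0xae (blk 10, set 2) → MISS  vc=[4, 28, 30]
10: 0x104 (blk 16, set 0) → L1-HIT  vc=[4, 28, 30]
11: 0x1cc (blk 28, set 0) → VC-HIT  vc=[4, 16, 30]
12: 0xab (blk 10, set 2) → L1-HIT  vc=[4, 16, 30]
13: 0x1c7 (blk 28, set 0) → L1-HIT  vc=[4, 16, 30]
14: 0x106 (blk 16, set 0) → VC-HIT  vc=[4, 28, 30]

SEQ = [MISS, MISS, L1-HIT, L1-HIT, VC-HIT, MISS, VC-HIT, MISS, L1-HIT, MISS, L1-HIT, VC-HIT, L1-HIT, L1-HIT, VC-HIT]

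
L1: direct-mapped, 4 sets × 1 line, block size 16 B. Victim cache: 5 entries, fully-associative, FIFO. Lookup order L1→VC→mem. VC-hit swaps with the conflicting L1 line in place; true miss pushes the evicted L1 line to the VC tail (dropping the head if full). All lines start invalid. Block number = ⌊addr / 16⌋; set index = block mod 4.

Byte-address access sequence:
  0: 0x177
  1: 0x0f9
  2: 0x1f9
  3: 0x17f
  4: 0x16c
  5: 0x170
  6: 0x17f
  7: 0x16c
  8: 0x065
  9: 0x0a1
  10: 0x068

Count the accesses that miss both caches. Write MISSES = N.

MISSES = 6

  [0] addr=0x177 blk=23 s=3: MISS | VC []
  [1] addr=0xf9 blk=15 s=3: MISS | VC [23]
  [2] addr=0x1f9 blk=31 s=3: MISS | VC [23, 15]
  [3] addr=0x17f blk=23 s=3: VC-HIT | VC [31, 15]
  [4] addr=0x16c blk=22 s=2: MISS | VC [31, 15]
  [5] addr=0x170 blk=23 s=3: L1-HIT | VC [31, 15]
  [6] addr=0x17f blk=23 s=3: L1-HIT | VC [31, 15]
  [7] addr=0x16c blk=22 s=2: L1-HIT | VC [31, 15]
  [8] addr=0x65 blk=6 s=2: MISS | VC [31, 15, 22]
  [9] addr=0xa1 blk=10 s=2: MISS | VC [31, 15, 22, 6]
  [10] addr=0x68 blk=6 s=2: VC-HIT | VC [31, 15, 22, 10]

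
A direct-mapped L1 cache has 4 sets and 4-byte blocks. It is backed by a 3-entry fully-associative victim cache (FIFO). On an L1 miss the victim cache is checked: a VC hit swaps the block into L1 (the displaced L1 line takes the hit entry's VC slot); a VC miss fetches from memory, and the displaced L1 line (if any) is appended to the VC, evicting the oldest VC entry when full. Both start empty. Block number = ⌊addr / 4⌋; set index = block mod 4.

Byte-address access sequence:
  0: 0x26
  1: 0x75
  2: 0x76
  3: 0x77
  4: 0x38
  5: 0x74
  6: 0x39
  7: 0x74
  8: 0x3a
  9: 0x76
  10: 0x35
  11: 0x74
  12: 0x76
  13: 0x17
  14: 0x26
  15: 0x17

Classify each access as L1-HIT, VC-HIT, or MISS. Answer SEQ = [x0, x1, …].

SEQ = [MISS, MISS, L1-HIT, L1-HIT, MISS, L1-HIT, L1-HIT, L1-HIT, L1-HIT, L1-HIT, MISS, VC-HIT, L1-HIT, MISS, VC-HIT, VC-HIT]

  [0] addr=0x26 blk=9 s=1: MISS | VC []
  [1] addr=0x75 blk=29 s=1: MISS | VC [9]
  [2] addr=0x76 blk=29 s=1: L1-HIT | VC [9]
  [3] addr=0x77 blk=29 s=1: L1-HIT | VC [9]
  [4] addr=0x38 blk=14 s=2: MISS | VC [9]
  [5] addr=0x74 blk=29 s=1: L1-HIT | VC [9]
  [6] addr=0x39 blk=14 s=2: L1-HIT | VC [9]
  [7] addr=0x74 blk=29 s=1: L1-HIT | VC [9]
  [8] addr=0x3a blk=14 s=2: L1-HIT | VC [9]
  [9] addr=0x76 blk=29 s=1: L1-HIT | VC [9]
  [10] addr=0x35 blk=13 s=1: MISS | VC [9, 29]
  [11] addr=0x74 blk=29 s=1: VC-HIT | VC [9, 13]
  [12] addr=0x76 blk=29 s=1: L1-HIT | VC [9, 13]
  [13] addr=0x17 blk=5 s=1: MISS | VC [9, 13, 29]
  [14] addr=0x26 blk=9 s=1: VC-HIT | VC [5, 13, 29]
  [15] addr=0x17 blk=5 s=1: VC-HIT | VC [9, 13, 29]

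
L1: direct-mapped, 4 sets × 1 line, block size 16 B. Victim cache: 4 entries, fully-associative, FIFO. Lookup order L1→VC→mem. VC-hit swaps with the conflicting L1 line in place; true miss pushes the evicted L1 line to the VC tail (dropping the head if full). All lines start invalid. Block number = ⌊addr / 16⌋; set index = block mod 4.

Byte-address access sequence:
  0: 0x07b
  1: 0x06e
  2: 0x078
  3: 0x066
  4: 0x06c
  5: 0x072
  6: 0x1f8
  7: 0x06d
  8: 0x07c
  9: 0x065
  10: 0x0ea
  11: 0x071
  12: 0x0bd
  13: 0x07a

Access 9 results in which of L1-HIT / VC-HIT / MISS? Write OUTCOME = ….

0: 0x7b (blk 7, set 3) → MISS  vc=[]
1: 0x6e (blk 6, set 2) → MISS  vc=[]
2: 0x78 (blk 7, set 3) → L1-HIT  vc=[]
3: 0x66 (blk 6, set 2) → L1-HIT  vc=[]
4: 0x6c (blk 6, set 2) → L1-HIT  vc=[]
5: 0x72 (blk 7, set 3) → L1-HIT  vc=[]
6: 0x1f8 (blk 31, set 3) → MISS  vc=[7]
7: 0x6d (blk 6, set 2) → L1-HIT  vc=[7]
8: 0x7c (blk 7, set 3) → VC-HIT  vc=[31]
9: 0x65 (blk 6, set 2) → L1-HIT  vc=[31]
10: 0xea (blk 14, set 2) → MISS  vc=[31, 6]
11: 0x71 (blk 7, set 3) → L1-HIT  vc=[31, 6]
12: 0xbd (blk 11, set 3) → MISS  vc=[31, 6, 7]
13: 0x7a (blk 7, set 3) → VC-HIT  vc=[31, 6, 11]

OUTCOME = L1-HIT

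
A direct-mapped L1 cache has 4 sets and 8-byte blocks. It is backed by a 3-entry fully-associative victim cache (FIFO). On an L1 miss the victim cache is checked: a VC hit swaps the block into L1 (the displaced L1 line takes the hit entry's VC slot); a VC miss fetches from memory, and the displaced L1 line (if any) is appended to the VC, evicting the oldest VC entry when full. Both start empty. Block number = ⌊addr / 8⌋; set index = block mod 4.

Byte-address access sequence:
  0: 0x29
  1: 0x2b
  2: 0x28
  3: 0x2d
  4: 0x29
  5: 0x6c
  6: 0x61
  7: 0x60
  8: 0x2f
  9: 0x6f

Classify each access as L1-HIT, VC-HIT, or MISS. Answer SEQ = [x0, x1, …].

SEQ = [MISS, L1-HIT, L1-HIT, L1-HIT, L1-HIT, MISS, MISS, L1-HIT, VC-HIT, VC-HIT]

  [0] addr=0x29 blk=5 s=1: MISS | VC []
  [1] addr=0x2b blk=5 s=1: L1-HIT | VC []
  [2] addr=0x28 blk=5 s=1: L1-HIT | VC []
  [3] addr=0x2d blk=5 s=1: L1-HIT | VC []
  [4] addr=0x29 blk=5 s=1: L1-HIT | VC []
  [5] addr=0x6c blk=13 s=1: MISS | VC [5]
  [6] addr=0x61 blk=12 s=0: MISS | VC [5]
  [7] addr=0x60 blk=12 s=0: L1-HIT | VC [5]
  [8] addr=0x2f blk=5 s=1: VC-HIT | VC [13]
  [9] addr=0x6f blk=13 s=1: VC-HIT | VC [5]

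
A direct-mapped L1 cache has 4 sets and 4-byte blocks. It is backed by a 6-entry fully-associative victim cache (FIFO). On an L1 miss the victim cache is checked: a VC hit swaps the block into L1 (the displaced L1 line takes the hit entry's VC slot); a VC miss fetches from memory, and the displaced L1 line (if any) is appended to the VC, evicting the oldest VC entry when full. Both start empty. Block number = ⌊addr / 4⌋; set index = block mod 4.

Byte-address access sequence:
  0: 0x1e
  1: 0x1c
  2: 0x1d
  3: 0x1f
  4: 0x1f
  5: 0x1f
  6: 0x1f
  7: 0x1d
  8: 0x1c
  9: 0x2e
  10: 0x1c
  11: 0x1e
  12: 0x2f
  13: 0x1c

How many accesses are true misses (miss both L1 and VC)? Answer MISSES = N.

MISSES = 2

  [0] addr=0x1e blk=7 s=3: MISS | VC []
  [1] addr=0x1c blk=7 s=3: L1-HIT | VC []
  [2] addr=0x1d blk=7 s=3: L1-HIT | VC []
  [3] addr=0x1f blk=7 s=3: L1-HIT | VC []
  [4] addr=0x1f blk=7 s=3: L1-HIT | VC []
  [5] addr=0x1f blk=7 s=3: L1-HIT | VC []
  [6] addr=0x1f blk=7 s=3: L1-HIT | VC []
  [7] addr=0x1d blk=7 s=3: L1-HIT | VC []
  [8] addr=0x1c blk=7 s=3: L1-HIT | VC []
  [9] addr=0x2e blk=11 s=3: MISS | VC [7]
  [10] addr=0x1c blk=7 s=3: VC-HIT | VC [11]
  [11] addr=0x1e blk=7 s=3: L1-HIT | VC [11]
  [12] addr=0x2f blk=11 s=3: VC-HIT | VC [7]
  [13] addr=0x1c blk=7 s=3: VC-HIT | VC [11]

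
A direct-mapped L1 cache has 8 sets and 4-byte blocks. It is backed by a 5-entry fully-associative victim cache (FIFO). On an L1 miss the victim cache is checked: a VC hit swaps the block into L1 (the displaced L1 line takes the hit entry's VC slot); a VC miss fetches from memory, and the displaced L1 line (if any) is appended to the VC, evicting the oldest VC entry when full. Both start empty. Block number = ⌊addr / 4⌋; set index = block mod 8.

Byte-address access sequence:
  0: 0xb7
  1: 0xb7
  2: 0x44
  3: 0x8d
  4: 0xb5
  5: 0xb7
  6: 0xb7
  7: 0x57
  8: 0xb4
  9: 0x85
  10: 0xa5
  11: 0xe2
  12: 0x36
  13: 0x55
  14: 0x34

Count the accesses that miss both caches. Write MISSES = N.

MISSES = 8

0: 0xb7 (blk 45, set 5) → MISS  vc=[]
1: 0xb7 (blk 45, set 5) → L1-HIT  vc=[]
2: 0x44 (blk 17, set 1) → MISS  vc=[]
3: 0x8d (blk 35, set 3) → MISS  vc=[]
4: 0xb5 (blk 45, set 5) → L1-HIT  vc=[]
5: 0xb7 (blk 45, set 5) → L1-HIT  vc=[]
6: 0xb7 (blk 45, set 5) → L1-HIT  vc=[]
7: 0x57 (blk 21, set 5) → MISS  vc=[45]
8: 0xb4 (blk 45, set 5) → VC-HIT  vc=[21]
9: 0x85 (blk 33, set 1) → MISS  vc=[21, 17]
10: 0xa5 (blk 41, set 1) → MISS  vc=[21, 17, 33]
11: 0xe2 (blk 56, set 0) → MISS  vc=[21, 17, 33]
12: 0x36 (blk 13, set 5) → MISS  vc=[21, 17, 33, 45]
13: 0x55 (blk 21, set 5) → VC-HIT  vc=[13, 17, 33, 45]
14: 0x34 (blk 13, set 5) → VC-HIT  vc=[21, 17, 33, 45]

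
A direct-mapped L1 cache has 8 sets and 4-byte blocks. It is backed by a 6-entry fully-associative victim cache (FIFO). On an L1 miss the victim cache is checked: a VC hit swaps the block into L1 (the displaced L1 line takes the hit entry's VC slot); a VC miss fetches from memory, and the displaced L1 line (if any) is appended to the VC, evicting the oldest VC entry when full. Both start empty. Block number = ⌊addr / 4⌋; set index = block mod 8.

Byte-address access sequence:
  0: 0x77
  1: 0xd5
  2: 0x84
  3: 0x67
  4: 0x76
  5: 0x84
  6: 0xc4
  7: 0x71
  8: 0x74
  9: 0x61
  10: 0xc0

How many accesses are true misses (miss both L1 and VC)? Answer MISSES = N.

MISSES = 8

#0 0x77→b29/s5 MISS; vc=[]
#1 0xd5→b53/s5 MISS; vc=[29]
#2 0x84→b33/s1 MISS; vc=[29]
#3 0x67→b25/s1 MISS; vc=[29,33]
#4 0x76→b29/s5 VC-HIT; vc=[53,33]
#5 0x84→b33/s1 VC-HIT; vc=[53,25]
#6 0xc4→b49/s1 MISS; vc=[53,25,33]
#7 0x71→b28/s4 MISS; vc=[53,25,33]
#8 0x74→b29/s5 L1-HIT; vc=[53,25,33]
#9 0x61→b24/s0 MISS; vc=[53,25,33]
#10 0xc0→b48/s0 MISS; vc=[53,25,33,24]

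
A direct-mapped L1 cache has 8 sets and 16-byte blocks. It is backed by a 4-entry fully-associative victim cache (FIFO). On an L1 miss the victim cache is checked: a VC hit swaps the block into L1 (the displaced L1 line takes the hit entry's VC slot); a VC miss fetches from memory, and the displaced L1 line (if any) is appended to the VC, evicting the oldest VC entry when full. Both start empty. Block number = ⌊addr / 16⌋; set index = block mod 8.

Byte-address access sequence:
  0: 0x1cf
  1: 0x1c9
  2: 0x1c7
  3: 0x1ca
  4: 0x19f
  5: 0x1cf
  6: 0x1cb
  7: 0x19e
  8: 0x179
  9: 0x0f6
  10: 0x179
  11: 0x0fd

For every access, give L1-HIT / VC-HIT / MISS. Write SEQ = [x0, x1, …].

0: 0x1cf (blk 28, set 4) → MISS  vc=[]
1: 0x1c9 (blk 28, set 4) → L1-HIT  vc=[]
2: 0x1c7 (blk 28, set 4) → L1-HIT  vc=[]
3: 0x1ca (blk 28, set 4) → L1-HIT  vc=[]
4: 0x19f (blk 25, set 1) → MISS  vc=[]
5: 0x1cf (blk 28, set 4) → L1-HIT  vc=[]
6: 0x1cb (blk 28, set 4) → L1-HIT  vc=[]
7: 0x19e (blk 25, set 1) → L1-HIT  vc=[]
8: 0x179 (blk 23, set 7) → MISS  vc=[]
9: 0xf6 (blk 15, set 7) → MISS  vc=[23]
10: 0x179 (blk 23, set 7) → VC-HIT  vc=[15]
11: 0xfd (blk 15, set 7) → VC-HIT  vc=[23]

SEQ = [MISS, L1-HIT, L1-HIT, L1-HIT, MISS, L1-HIT, L1-HIT, L1-HIT, MISS, MISS, VC-HIT, VC-HIT]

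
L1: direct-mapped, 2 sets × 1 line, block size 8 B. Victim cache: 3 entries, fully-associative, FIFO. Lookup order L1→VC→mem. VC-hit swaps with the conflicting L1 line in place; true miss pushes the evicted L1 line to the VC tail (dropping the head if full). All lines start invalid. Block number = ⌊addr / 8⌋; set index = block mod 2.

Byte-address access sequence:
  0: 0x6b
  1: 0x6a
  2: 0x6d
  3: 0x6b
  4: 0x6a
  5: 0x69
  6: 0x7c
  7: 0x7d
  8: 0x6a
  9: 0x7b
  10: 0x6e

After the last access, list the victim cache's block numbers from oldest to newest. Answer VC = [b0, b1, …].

  [0] addr=0x6b blk=13 s=1: MISS | VC []
  [1] addr=0x6a blk=13 s=1: L1-HIT | VC []
  [2] addr=0x6d blk=13 s=1: L1-HIT | VC []
  [3] addr=0x6b blk=13 s=1: L1-HIT | VC []
  [4] addr=0x6a blk=13 s=1: L1-HIT | VC []
  [5] addr=0x69 blk=13 s=1: L1-HIT | VC []
  [6] addr=0x7c blk=15 s=1: MISS | VC [13]
  [7] addr=0x7d blk=15 s=1: L1-HIT | VC [13]
  [8] addr=0x6a blk=13 s=1: VC-HIT | VC [15]
  [9] addr=0x7b blk=15 s=1: VC-HIT | VC [13]
  [10] addr=0x6e blk=13 s=1: VC-HIT | VC [15]

VC = [15]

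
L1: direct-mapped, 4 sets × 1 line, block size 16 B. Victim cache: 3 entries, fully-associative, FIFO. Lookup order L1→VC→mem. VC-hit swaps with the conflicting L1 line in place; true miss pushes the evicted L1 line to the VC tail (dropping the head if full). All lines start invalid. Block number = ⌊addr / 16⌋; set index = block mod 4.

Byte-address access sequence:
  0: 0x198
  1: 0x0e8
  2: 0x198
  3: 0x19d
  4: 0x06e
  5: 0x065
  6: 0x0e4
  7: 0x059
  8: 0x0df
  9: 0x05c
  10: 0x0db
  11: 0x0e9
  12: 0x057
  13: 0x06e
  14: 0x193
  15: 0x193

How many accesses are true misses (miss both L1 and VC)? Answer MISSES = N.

MISSES = 5

#0 0x198→b25/s1 MISS; vc=[]
#1 0xe8→b14/s2 MISS; vc=[]
#2 0x198→b25/s1 L1-HIT; vc=[]
#3 0x19d→b25/s1 L1-HIT; vc=[]
#4 0x6e→b6/s2 MISS; vc=[14]
#5 0x65→b6/s2 L1-HIT; vc=[14]
#6 0xe4→b14/s2 VC-HIT; vc=[6]
#7 0x59→b5/s1 MISS; vc=[6,25]
#8 0xdf→b13/s1 MISS; vc=[6,25,5]
#9 0x5c→b5/s1 VC-HIT; vc=[6,25,13]
#10 0xdb→b13/s1 VC-HIT; vc=[6,25,5]
#11 0xe9→b14/s2 L1-HIT; vc=[6,25,5]
#12 0x57→b5/s1 VC-HIT; vc=[6,25,13]
#13 0x6e→b6/s2 VC-HIT; vc=[14,25,13]
#14 0x193→b25/s1 VC-HIT; vc=[14,5,13]
#15 0x193→b25/s1 L1-HIT; vc=[14,5,13]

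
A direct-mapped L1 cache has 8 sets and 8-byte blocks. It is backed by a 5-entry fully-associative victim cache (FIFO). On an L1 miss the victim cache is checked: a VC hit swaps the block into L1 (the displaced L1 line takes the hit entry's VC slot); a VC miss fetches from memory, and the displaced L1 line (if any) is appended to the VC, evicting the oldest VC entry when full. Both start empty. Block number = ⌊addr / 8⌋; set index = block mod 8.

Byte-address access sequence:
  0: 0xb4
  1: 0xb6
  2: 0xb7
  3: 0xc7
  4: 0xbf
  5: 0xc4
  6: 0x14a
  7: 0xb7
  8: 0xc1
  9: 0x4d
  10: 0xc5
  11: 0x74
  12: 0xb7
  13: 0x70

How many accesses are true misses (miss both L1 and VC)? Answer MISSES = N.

MISSES = 6

0: 0xb4 (blk 22, set 6) → MISS  vc=[]
1: 0xb6 (blk 22, set 6) → L1-HIT  vc=[]
2: 0xb7 (blk 22, set 6) → L1-HIT  vc=[]
3: 0xc7 (blk 24, set 0) → MISS  vc=[]
4: 0xbf (blk 23, set 7) → MISS  vc=[]
5: 0xc4 (blk 24, set 0) → L1-HIT  vc=[]
6: 0x14a (blk 41, set 1) → MISS  vc=[]
7: 0xb7 (blk 22, set 6) → L1-HIT  vc=[]
8: 0xc1 (blk 24, set 0) → L1-HIT  vc=[]
9: 0x4d (blk 9, set 1) → MISS  vc=[41]
10: 0xc5 (blk 24, set 0) → L1-HIT  vc=[41]
11: 0x74 (blk 14, set 6) → MISS  vc=[41, 22]
12: 0xb7 (blk 22, set 6) → VC-HIT  vc=[41, 14]
13: 0x70 (blk 14, set 6) → VC-HIT  vc=[41, 22]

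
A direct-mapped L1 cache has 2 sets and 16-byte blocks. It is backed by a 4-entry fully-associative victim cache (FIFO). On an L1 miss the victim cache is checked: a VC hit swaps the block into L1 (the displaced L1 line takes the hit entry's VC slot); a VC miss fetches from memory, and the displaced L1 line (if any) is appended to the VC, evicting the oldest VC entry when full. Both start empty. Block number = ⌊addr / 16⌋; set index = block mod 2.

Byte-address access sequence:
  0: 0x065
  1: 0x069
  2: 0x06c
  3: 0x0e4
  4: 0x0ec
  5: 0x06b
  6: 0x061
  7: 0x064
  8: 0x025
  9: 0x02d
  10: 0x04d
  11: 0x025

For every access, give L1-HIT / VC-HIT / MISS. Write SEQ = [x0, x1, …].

SEQ = [MISS, L1-HIT, L1-HIT, MISS, L1-HIT, VC-HIT, L1-HIT, L1-HIT, MISS, L1-HIT, MISS, VC-HIT]

#0 0x65→b6/s0 MISS; vc=[]
#1 0x69→b6/s0 L1-HIT; vc=[]
#2 0x6c→b6/s0 L1-HIT; vc=[]
#3 0xe4→b14/s0 MISS; vc=[6]
#4 0xec→b14/s0 L1-HIT; vc=[6]
#5 0x6b→b6/s0 VC-HIT; vc=[14]
#6 0x61→b6/s0 L1-HIT; vc=[14]
#7 0x64→b6/s0 L1-HIT; vc=[14]
#8 0x25→b2/s0 MISS; vc=[14,6]
#9 0x2d→b2/s0 L1-HIT; vc=[14,6]
#10 0x4d→b4/s0 MISS; vc=[14,6,2]
#11 0x25→b2/s0 VC-HIT; vc=[14,6,4]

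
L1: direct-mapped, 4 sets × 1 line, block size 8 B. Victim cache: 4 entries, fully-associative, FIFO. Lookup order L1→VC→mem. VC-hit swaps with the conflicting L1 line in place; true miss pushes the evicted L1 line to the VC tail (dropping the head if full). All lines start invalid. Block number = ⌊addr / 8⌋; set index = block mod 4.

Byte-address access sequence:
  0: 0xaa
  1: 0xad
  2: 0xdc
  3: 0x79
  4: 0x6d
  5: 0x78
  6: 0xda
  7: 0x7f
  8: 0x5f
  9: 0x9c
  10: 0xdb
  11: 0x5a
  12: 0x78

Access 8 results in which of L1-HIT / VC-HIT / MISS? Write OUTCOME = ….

#0 0xaa→b21/s1 MISS; vc=[]
#1 0xad→b21/s1 L1-HIT; vc=[]
#2 0xdc→b27/s3 MISS; vc=[]
#3 0x79→b15/s3 MISS; vc=[27]
#4 0x6d→b13/s1 MISS; vc=[27,21]
#5 0x78→b15/s3 L1-HIT; vc=[27,21]
#6 0xda→b27/s3 VC-HIT; vc=[15,21]
#7 0x7f→b15/s3 VC-HIT; vc=[27,21]
#8 0x5f→b11/s3 MISS; vc=[27,21,15]
#9 0x9c→b19/s3 MISS; vc=[27,21,15,11]
#10 0xdb→b27/s3 VC-HIT; vc=[19,21,15,11]
#11 0x5a→b11/s3 VC-HIT; vc=[19,21,15,27]
#12 0x78→b15/s3 VC-HIT; vc=[19,21,11,27]

OUTCOME = MISS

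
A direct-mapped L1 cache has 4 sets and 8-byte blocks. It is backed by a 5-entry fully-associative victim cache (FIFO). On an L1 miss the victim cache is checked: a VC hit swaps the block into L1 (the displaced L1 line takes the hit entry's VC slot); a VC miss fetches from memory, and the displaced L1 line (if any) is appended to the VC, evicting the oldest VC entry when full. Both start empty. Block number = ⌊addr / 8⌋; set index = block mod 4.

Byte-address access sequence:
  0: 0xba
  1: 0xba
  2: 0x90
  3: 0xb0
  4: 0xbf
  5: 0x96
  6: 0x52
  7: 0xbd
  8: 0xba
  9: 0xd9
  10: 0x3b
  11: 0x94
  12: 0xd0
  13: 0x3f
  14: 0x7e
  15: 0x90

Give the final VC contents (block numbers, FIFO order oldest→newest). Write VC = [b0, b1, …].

0: 0xba (blk 23, set 3) → MISS  vc=[]
1: 0xba (blk 23, set 3) → L1-HIT  vc=[]
2: 0x90 (blk 18, set 2) → MISS  vc=[]
3: 0xb0 (blk 22, set 2) → MISS  vc=[18]
4: 0xbf (blk 23, set 3) → L1-HIT  vc=[18]
5: 0x96 (blk 18, set 2) → VC-HIT  vc=[22]
6: 0x52 (blk 10, set 2) → MISS  vc=[22, 18]
7: 0xbd (blk 23, set 3) → L1-HIT  vc=[22, 18]
8: 0xba (blk 23, set 3) → L1-HIT  vc=[22, 18]
9: 0xd9 (blk 27, set 3) → MISS  vc=[22, 18, 23]
10: 0x3b (blk 7, set 3) → MISS  vc=[22, 18, 23, 27]
11: 0x94 (blk 18, set 2) → VC-HIT  vc=[22, 10, 23, 27]
12: 0xd0 (blk 26, set 2) → MISS  vc=[22, 10, 23, 27, 18]
13: 0x3f (blk 7, set 3) → L1-HIT  vc=[22, 10, 23, 27, 18]
14: 0x7e (blk 15, set 3) → MISS  vc=[10, 23, 27, 18, 7]
15: 0x90 (blk 18, set 2) → VC-HIT  vc=[10, 23, 27, 26, 7]

VC = [10, 23, 27, 26, 7]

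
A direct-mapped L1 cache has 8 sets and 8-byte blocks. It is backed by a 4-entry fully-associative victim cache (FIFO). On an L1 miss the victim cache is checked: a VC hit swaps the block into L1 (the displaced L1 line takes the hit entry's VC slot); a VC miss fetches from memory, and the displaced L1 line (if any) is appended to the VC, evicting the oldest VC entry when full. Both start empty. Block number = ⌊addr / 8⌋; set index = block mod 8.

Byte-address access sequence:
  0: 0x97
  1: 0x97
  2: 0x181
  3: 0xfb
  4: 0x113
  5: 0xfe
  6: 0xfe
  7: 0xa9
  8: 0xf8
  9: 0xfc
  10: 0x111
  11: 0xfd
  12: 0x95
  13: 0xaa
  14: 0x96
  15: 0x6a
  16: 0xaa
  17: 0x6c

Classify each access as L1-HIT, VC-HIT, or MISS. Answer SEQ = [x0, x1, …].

#0 0x97→b18/s2 MISS; vc=[]
#1 0x97→b18/s2 L1-HIT; vc=[]
#2 0x181→b48/s0 MISS; vc=[]
#3 0xfb→b31/s7 MISS; vc=[]
#4 0x113→b34/s2 MISS; vc=[18]
#5 0xfe→b31/s7 L1-HIT; vc=[18]
#6 0xfe→b31/s7 L1-HIT; vc=[18]
#7 0xa9→b21/s5 MISS; vc=[18]
#8 0xf8→b31/s7 L1-HIT; vc=[18]
#9 0xfc→b31/s7 L1-HIT; vc=[18]
#10 0x111→b34/s2 L1-HIT; vc=[18]
#11 0xfd→b31/s7 L1-HIT; vc=[18]
#12 0x95→b18/s2 VC-HIT; vc=[34]
#13 0xaa→b21/s5 L1-HIT; vc=[34]
#14 0x96→b18/s2 L1-HIT; vc=[34]
#15 0x6a→b13/s5 MISS; vc=[34,21]
#16 0xaa→b21/s5 VC-HIT; vc=[34,13]
#17 0x6c→b13/s5 VC-HIT; vc=[34,21]

SEQ = [MISS, L1-HIT, MISS, MISS, MISS, L1-HIT, L1-HIT, MISS, L1-HIT, L1-HIT, L1-HIT, L1-HIT, VC-HIT, L1-HIT, L1-HIT, MISS, VC-HIT, VC-HIT]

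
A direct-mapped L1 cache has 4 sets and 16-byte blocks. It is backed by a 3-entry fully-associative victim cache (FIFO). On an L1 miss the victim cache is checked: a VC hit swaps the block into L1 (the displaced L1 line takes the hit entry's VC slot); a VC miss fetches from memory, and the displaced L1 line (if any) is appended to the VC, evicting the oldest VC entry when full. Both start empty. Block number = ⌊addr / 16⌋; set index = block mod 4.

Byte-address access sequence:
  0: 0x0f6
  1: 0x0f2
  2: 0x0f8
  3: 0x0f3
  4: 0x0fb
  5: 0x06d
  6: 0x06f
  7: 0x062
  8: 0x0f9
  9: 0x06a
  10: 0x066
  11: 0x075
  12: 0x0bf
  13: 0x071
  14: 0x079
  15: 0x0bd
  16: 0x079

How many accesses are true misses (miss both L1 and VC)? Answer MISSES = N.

MISSES = 4

0: 0xf6 (blk 15, set 3) → MISS  vc=[]
1: 0xf2 (blk 15, set 3) → L1-HIT  vc=[]
2: 0xf8 (blk 15, set 3) → L1-HIT  vc=[]
3: 0xf3 (blk 15, set 3) → L1-HIT  vc=[]
4: 0xfb (blk 15, set 3) → L1-HIT  vc=[]
5: 0x6d (blk 6, set 2) → MISS  vc=[]
6: 0x6f (blk 6, set 2) → L1-HIT  vc=[]
7: 0x62 (blk 6, set 2) → L1-HIT  vc=[]
8: 0xf9 (blk 15, set 3) → L1-HIT  vc=[]
9: 0x6a (blk 6, set 2) → L1-HIT  vc=[]
10: 0x66 (blk 6, set 2) → L1-HIT  vc=[]
11: 0x75 (blk 7, set 3) → MISS  vc=[15]
12: 0xbf (blk 11, set 3) → MISS  vc=[15, 7]
13: 0x71 (blk 7, set 3) → VC-HIT  vc=[15, 11]
14: 0x79 (blk 7, set 3) → L1-HIT  vc=[15, 11]
15: 0xbd (blk 11, set 3) → VC-HIT  vc=[15, 7]
16: 0x79 (blk 7, set 3) → VC-HIT  vc=[15, 11]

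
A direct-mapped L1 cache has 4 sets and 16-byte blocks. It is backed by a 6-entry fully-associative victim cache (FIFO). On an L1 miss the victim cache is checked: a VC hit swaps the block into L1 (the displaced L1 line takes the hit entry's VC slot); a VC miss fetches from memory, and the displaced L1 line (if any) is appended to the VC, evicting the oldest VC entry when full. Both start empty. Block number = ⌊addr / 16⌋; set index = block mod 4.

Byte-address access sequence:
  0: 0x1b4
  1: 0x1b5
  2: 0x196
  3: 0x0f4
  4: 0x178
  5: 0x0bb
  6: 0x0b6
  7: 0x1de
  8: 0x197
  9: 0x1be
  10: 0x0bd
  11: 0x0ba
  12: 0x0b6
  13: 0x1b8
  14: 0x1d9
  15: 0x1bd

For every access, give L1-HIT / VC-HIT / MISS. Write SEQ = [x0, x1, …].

#0 0x1b4→b27/s3 MISS; vc=[]
#1 0x1b5→b27/s3 L1-HIT; vc=[]
#2 0x196→b25/s1 MISS; vc=[]
#3 0xf4→b15/s3 MISS; vc=[27]
#4 0x178→b23/s3 MISS; vc=[27,15]
#5 0xbb→b11/s3 MISS; vc=[27,15,23]
#6 0xb6→b11/s3 L1-HIT; vc=[27,15,23]
#7 0x1de→b29/s1 MISS; vc=[27,15,23,25]
#8 0x197→b25/s1 VC-HIT; vc=[27,15,23,29]
#9 0x1be→b27/s3 VC-HIT; vc=[11,15,23,29]
#10 0xbd→b11/s3 VC-HIT; vc=[27,15,23,29]
#11 0xba→b11/s3 L1-HIT; vc=[27,15,23,29]
#12 0xb6→b11/s3 L1-HIT; vc=[27,15,23,29]
#13 0x1b8→b27/s3 VC-HIT; vc=[11,15,23,29]
#14 0x1d9→b29/s1 VC-HIT; vc=[11,15,23,25]
#15 0x1bd→b27/s3 L1-HIT; vc=[11,15,23,25]

SEQ = [MISS, L1-HIT, MISS, MISS, MISS, MISS, L1-HIT, MISS, VC-HIT, VC-HIT, VC-HIT, L1-HIT, L1-HIT, VC-HIT, VC-HIT, L1-HIT]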